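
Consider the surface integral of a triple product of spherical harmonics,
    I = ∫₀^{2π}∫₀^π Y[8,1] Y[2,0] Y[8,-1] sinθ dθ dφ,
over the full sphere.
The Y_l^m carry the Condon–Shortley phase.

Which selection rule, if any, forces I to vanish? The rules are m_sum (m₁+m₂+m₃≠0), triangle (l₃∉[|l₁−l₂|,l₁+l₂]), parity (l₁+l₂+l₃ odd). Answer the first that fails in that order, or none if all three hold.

none

Σmᵢ = 0  ✓
l₃∈[|l₁−l₂|,l₁+l₂]=[6,10], have l₃=8  ✓
Σlᵢ = 18 ⇒ even  ✓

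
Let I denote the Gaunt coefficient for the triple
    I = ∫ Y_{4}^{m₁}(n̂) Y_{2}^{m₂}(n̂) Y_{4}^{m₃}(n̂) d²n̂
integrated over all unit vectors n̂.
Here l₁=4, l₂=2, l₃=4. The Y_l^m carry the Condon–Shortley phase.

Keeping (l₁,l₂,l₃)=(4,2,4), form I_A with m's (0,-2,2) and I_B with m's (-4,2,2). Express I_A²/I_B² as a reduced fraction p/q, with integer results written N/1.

45/14

l's match ⇒ only the (l;m) 3-j factors differ between A and B.
A: triangle coeff Δ(4,2,4) = 1/13860; Σ_t [0,0]: t=0:+1/192 = 1/192; (3j)²=3/77 [(4 2 4; 0 -2 2)], sign=+1
B: triangle coeff Δ(4,2,4) = 1/13860; Σ_t [2,2]: t=2:+1/2880 = 1/2880; (3j)²=2/165 [(4 2 4; -4 2 2)], sign=+1
I_A²/I_B² = (3/77)/(2/165) = 45/14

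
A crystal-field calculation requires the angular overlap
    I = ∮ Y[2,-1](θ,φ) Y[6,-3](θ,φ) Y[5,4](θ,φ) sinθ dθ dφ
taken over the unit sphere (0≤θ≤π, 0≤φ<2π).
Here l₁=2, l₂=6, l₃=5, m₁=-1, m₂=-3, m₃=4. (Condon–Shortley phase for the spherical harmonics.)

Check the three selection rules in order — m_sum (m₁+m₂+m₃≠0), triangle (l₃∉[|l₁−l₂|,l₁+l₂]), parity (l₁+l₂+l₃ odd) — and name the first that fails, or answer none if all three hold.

azimuthal sum: -1 − 3 + 4 = 0  ✓
4 ≤ 5 ≤ 8 (triangle on l)  ✓
L = 2 + 6 + 5 = 13 (odd)  ✗

parity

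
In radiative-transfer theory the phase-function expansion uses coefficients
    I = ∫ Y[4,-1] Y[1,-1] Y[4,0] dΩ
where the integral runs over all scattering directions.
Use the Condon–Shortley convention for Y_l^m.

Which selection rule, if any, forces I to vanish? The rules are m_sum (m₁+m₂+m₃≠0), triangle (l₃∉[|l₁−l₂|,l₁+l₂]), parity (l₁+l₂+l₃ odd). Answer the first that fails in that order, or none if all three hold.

m_sum

m₁+m₂+m₃ = -1 − 1 + 0 = -2  ✗
triangle: |4−1|=3 ≤ l₃=4 ≤ 4+1=5
parity: l₁+l₂+l₃ = 9 is odd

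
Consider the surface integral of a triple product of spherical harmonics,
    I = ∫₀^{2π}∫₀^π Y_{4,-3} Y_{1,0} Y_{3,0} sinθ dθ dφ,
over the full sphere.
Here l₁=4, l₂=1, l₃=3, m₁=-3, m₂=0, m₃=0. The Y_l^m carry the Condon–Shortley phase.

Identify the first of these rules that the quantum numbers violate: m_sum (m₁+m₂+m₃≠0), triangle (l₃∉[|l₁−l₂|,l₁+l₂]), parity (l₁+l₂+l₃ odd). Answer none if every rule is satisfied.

m₁+m₂+m₃ = -3 + 0 + 0 = -3  ✗
triangle: |4−1|=3 ≤ l₃=3 ≤ 4+1=5
parity: l₁+l₂+l₃ = 8 is even

m_sum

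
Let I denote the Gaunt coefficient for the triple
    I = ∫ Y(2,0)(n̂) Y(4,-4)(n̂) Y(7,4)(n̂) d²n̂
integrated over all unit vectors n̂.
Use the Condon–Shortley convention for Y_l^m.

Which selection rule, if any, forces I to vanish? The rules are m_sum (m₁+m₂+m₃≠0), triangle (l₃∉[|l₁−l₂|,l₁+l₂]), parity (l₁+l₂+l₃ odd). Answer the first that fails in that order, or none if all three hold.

azimuthal sum: 0 − 4 + 4 = 0  ✓
2 ≤ 7 ≤ 6 (triangle on l)  ✗
L = 2 + 4 + 7 = 13 (odd)

triangle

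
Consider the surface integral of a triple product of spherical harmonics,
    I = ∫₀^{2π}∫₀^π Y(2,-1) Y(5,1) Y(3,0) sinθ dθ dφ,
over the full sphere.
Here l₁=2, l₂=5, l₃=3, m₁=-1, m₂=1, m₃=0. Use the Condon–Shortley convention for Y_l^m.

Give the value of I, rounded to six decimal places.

m-sum 0 ✓  L=10 even ✓  3≤3≤7 ✓
Π(2lᵢ+1) = 5×11×7 = 385
triangle coeff Δ(2,5,3) = 1/2310
Σ_t [2,2]: t=2:+1/144 = 1/144
(3j)²=10/231 [(2 5 3; 0 0 0)], sign=-1
Σ_t [3,3]: t=3:−1/216 = -1/216
(3j)²=8/231 [(2 5 3; -1 1 0)], sign=+1
⇒ 4πI² = 400/693
I = (-1)√(400/693/(4π)) = -0.21431790

-0.214318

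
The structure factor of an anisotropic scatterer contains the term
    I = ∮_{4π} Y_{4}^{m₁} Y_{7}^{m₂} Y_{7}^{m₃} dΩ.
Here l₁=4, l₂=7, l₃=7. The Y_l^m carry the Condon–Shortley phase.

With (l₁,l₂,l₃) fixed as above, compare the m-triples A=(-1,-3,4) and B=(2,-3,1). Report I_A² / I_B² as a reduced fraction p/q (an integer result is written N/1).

l's match ⇒ only the (l;m) 3-j factors differ between A and B.
A: triangle coeff Δ(4,7,7) = 1/58198140; Σ_t [1,4]: t=1:−1/4354560 t=2:+1/1935360 t=3:−1/8709120 t=4:+1/522547200 = 13/74649600; (3j)²=91/11628 [(4 7 7; -1 -3 4)], sign=-1
B: triangle coeff Δ(4,7,7) = 1/58198140; Σ_t [0,2]: t=0:+1/1658880 t=1:−1/1088640 t=2:+1/7741440 = -13/69672960; (3j)²=325/149226 [(4 7 7; 2 -3 1)], sign=-1
I_A²/I_B² = (91/11628)/(325/149226) = 539/150

539/150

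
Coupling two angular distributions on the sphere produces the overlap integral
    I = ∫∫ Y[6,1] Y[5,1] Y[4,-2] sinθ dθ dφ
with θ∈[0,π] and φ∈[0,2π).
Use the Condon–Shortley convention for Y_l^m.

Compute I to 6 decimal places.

Σlᵢ=15 odd — θ-integrand is odd under cosθ→−cosθ; I=0

0.000000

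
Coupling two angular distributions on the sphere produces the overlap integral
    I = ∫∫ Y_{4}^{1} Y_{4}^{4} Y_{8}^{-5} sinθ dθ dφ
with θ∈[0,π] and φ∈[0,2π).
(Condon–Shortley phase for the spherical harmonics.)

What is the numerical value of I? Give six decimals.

-0.120149

Checks pass: Σm=0; 16 even; l₃=8∈[0,8].
(2·4+1)(2·4+1)(2·8+1) = 1377
Δ: 0! 8! 8! / 17! → 1/218790
sum: t=0:+1/331776 = 1/331776
3j²(4 4 8; 0 0 0) = Δ·Π!·Σ² = 490/21879  (sign +1)
sum: t=0:+1/29030400 = 1/29030400
3j²(4 4 8; 1 4 -5) = Δ·Π!·Σ² = 1/170  (sign -1)
combine: 4πI² = 1377·490/21879·1/170 = 441/2431
take √, sign -1: I = -0.12014948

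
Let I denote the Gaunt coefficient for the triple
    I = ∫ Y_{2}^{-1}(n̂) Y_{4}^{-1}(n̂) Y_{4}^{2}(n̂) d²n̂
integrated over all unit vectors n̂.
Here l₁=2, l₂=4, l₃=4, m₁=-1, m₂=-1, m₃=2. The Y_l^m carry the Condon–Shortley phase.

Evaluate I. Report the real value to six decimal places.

Rules hold: Σm=0, L=10 even, 2≤4≤6.
N = 5·9·9 = 405
Δ = 2!·2!·6!/11! = 1/13860
Racah Σ t=0..2: t=0:+1/192 t=1:−1/36 t=2:+1/192 = -5/288
⇒ 3j(2 4 4; 0 0 0)² = 20/693, sgn -1
Racah Σ t=1..2: t=1:−1/96 t=2:+1/240 = -1/160
⇒ 3j(2 4 4; -1 -1 2)² = 27/1540, sgn -1
4πI² = N·(3j₀)²·(3jₘ)² = 1215/5929
I = +1·√(0.204925/4π) = 0.12770047

0.127700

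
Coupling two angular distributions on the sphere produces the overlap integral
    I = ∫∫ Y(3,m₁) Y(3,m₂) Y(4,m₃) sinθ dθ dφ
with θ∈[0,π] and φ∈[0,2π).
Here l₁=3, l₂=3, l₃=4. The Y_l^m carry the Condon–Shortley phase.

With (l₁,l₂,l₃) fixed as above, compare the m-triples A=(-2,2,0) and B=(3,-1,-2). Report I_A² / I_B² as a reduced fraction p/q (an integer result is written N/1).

49/54

Same 3,3,4: normalisation and zero-m 3j drop out of the ratio.
A: Δ: 2! 4! 4! / 11! → 1/34650; sum: t=1:−1/576 t=2:+1/72 = 7/576; 3j²(3 3 4; -2 2 0) = Δ·Π!·Σ² = 7/198  (sign +1)
B: Δ: 2! 4! 4! / 11! → 1/34650; sum: t=0:+1/192 = 1/192; 3j²(3 3 4; 3 -1 -2) = Δ·Π!·Σ² = 3/77  (sign +1)
I_A²/I_B² = (7/198)/(3/77) = 49/54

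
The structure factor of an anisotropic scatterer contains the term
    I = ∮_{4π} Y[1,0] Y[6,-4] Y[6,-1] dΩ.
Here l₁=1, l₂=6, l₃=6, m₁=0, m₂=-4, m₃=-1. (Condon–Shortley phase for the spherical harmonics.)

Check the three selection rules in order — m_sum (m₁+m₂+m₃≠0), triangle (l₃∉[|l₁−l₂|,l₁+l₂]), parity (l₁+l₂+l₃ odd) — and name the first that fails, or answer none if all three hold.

m_sum

azimuthal sum: 0 − 4 − 1 = -5  ✗
5 ≤ 6 ≤ 7 (triangle on l)
L = 1 + 6 + 6 = 13 (odd)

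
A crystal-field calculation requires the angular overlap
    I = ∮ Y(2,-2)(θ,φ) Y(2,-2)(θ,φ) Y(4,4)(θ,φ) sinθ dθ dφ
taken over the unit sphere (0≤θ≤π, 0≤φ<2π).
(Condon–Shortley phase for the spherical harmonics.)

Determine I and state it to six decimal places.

Rules hold: Σm=0, L=8 even, 0≤4≤4.
N = 5·5·9 = 225
Δ = 0!·4!·4!/9! = 1/630
Racah Σ t=0..0: t=0:+1/16 = 1/16
⇒ 3j(2 2 4; 0 0 0)² = 2/35, sgn +1
Racah Σ t=0..0: t=0:+1/576 = 1/576
⇒ 3j(2 2 4; -2 -2 4)² = 1/9, sgn +1
4πI² = N·(3j₀)²·(3jₘ)² = 10/7
I = +1·√(1.42857/4π) = 0.33716777

0.337168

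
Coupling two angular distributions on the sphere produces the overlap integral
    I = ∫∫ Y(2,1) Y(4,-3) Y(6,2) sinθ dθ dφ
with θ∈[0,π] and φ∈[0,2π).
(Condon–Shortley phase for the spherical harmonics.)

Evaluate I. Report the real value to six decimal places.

Checks pass: Σm=0; 12 even; l₃=6∈[2,6].
(2·2+1)(2·4+1)(2·6+1) = 585
Δ: 0! 4! 8! / 13! → 1/6435
sum: t=0:+1/2304 = 1/2304
3j²(2 4 6; 0 0 0) = Δ·Π!·Σ² = 5/143  (sign +1)
sum: t=0:+1/30240 = 1/30240
3j²(2 4 6; 1 -3 2) = Δ·Π!·Σ² = 32/6435  (sign +1)
combine: 4πI² = 585·5/143·32/6435 = 160/1573
take √, sign +1: I = 0.08996855

0.089969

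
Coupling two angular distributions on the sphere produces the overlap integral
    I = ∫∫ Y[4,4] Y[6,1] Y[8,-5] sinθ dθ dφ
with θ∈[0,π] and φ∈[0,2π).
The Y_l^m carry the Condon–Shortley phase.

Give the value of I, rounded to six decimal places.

0.188804

Checks pass: Σm=0; 18 even; l₃=8∈[2,10].
(2·4+1)(2·6+1)(2·8+1) = 1989
Δ: 2! 6! 10! / 19! → 1/23279256
sum: t=0:+1/1658880 t=1:−1/518400 t=2:+1/1658880 = -1/1382400
3j²(4 6 8; 0 0 0) = Δ·Π!·Σ² = 504/46189  (sign -1)
sum: t=0:+1/43545600 = 1/43545600
3j²(4 6 8; 4 1 -5) = Δ·Π!·Σ² = 20/969  (sign -1)
combine: 4πI² = 1989·504/46189·20/969 = 30240/67507
take √, sign +1: I = 0.18880416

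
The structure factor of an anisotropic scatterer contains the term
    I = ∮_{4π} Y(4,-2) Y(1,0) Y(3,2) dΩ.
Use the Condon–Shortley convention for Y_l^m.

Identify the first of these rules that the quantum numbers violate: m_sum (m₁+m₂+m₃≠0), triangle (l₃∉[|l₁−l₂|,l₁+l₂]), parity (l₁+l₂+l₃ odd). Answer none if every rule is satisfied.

azimuthal sum: -2 + 0 + 2 = 0  ✓
3 ≤ 3 ≤ 5 (triangle on l)  ✓
L = 4 + 1 + 3 = 8 (even)  ✓

none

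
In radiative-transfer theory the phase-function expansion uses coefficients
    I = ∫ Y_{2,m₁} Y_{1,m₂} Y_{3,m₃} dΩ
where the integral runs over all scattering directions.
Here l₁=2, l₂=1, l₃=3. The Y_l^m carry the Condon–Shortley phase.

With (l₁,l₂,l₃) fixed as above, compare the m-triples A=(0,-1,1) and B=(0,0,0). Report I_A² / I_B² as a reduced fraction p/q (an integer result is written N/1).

l's match ⇒ only the (l;m) 3-j factors differ between A and B.
A: triangle coeff Δ(2,1,3) = 1/105; Σ_t [0,0]: t=0:+1/8 = 1/8; (3j)²=2/35 [(2 1 3; 0 -1 1)], sign=+1
B: triangle coeff Δ(2,1,3) = 1/105; Σ_t [0,0]: t=0:+1/4 = 1/4; (3j)²=3/35 [(2 1 3; 0 0 0)], sign=-1
I_A²/I_B² = (2/35)/(3/35) = 2/3

2/3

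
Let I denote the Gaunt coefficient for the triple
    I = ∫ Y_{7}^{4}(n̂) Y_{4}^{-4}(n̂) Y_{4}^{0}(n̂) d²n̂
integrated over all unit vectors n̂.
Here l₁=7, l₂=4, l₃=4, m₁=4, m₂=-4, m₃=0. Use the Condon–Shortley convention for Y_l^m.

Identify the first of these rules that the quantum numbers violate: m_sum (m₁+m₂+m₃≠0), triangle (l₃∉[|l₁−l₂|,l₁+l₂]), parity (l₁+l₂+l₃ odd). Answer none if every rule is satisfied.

parity

m₁+m₂+m₃ = 4 − 4 + 0 = 0  ✓
triangle: |7−4|=3 ≤ l₃=4 ≤ 7+4=11  ✓
parity: l₁+l₂+l₃ = 15 is odd  ✗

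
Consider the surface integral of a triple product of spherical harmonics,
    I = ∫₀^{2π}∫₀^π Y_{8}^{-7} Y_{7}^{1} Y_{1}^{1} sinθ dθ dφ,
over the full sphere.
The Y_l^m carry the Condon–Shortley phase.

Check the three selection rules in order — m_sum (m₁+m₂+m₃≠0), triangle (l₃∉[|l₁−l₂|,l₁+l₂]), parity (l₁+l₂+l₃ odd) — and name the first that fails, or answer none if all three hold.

m_sum

Σmᵢ = -5  ✗
l₃∈[|l₁−l₂|,l₁+l₂]=[1,15], have l₃=1
Σlᵢ = 16 ⇒ even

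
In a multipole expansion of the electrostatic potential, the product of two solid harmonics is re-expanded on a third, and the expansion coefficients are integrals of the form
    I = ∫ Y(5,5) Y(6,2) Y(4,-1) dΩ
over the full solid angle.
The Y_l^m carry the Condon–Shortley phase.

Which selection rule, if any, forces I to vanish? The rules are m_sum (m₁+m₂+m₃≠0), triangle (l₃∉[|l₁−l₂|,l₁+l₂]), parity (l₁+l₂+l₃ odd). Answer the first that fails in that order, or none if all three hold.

Σmᵢ = 6  ✗
l₃∈[|l₁−l₂|,l₁+l₂]=[1,11], have l₃=4
Σlᵢ = 15 ⇒ odd

m_sum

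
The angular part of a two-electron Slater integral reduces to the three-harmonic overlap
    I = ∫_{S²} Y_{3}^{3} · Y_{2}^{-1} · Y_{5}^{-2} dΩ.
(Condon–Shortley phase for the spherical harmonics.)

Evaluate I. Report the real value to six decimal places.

Checks pass: Σm=0; 10 even; l₃=5∈[1,5].
(2·3+1)(2·2+1)(2·5+1) = 385
Δ: 0! 6! 4! / 11! → 1/2310
sum: t=0:+1/144 = 1/144
3j²(3 2 5; 0 0 0) = Δ·Π!·Σ² = 10/231  (sign -1)
sum: t=0:+1/4320 = 1/4320
3j²(3 2 5; 3 -1 -2) = Δ·Π!·Σ² = 1/330  (sign -1)
combine: 4πI² = 385·10/231·1/330 = 5/99
take √, sign +1: I = 0.06339609

0.063396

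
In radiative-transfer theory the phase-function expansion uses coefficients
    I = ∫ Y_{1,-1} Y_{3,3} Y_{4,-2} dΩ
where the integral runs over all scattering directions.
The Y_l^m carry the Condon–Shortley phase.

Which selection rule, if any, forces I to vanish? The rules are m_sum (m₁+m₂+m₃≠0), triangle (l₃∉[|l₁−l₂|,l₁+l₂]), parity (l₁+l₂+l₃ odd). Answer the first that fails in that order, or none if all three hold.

m₁+m₂+m₃ = -1 + 3 − 2 = 0  ✓
triangle: |1−3|=2 ≤ l₃=4 ≤ 1+3=4  ✓
parity: l₁+l₂+l₃ = 8 is even  ✓

none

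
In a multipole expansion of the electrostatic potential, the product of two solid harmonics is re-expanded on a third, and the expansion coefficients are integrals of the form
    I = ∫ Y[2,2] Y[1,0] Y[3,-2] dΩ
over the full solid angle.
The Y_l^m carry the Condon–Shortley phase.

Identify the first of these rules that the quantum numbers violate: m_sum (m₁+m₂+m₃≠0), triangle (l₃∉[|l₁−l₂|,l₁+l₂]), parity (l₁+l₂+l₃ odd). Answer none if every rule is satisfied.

azimuthal sum: 2 + 0 − 2 = 0  ✓
1 ≤ 3 ≤ 3 (triangle on l)  ✓
L = 2 + 1 + 3 = 6 (even)  ✓

none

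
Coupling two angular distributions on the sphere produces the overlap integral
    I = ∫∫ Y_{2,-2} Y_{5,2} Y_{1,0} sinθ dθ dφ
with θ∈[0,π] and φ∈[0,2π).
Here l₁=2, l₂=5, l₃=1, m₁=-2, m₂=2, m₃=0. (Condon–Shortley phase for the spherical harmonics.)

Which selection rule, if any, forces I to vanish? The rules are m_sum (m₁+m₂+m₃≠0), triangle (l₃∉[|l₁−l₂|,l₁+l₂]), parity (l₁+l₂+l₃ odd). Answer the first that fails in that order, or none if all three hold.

azimuthal sum: -2 + 2 + 0 = 0  ✓
3 ≤ 1 ≤ 7 (triangle on l)  ✗
L = 2 + 5 + 1 = 8 (even)

triangle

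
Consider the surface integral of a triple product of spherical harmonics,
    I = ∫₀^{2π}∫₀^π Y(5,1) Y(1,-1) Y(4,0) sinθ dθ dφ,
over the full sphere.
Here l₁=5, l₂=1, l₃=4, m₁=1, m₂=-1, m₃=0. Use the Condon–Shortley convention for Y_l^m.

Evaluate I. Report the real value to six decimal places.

Checks pass: Σm=0; 10 even; l₃=4∈[4,6].
(2·5+1)(2·1+1)(2·4+1) = 297
Δ: 2! 8! 0! / 11! → 1/495
sum: t=1:−1/576 = -1/576
3j²(5 1 4; 0 0 0) = Δ·Π!·Σ² = 5/99  (sign -1)
sum: t=0:+1/1152 = 1/1152
3j²(5 1 4; 1 -1 0) = Δ·Π!·Σ² = 1/33  (sign +1)
combine: 4πI² = 297·5/99·1/33 = 5/11
take √, sign -1: I = -0.19018827

-0.190188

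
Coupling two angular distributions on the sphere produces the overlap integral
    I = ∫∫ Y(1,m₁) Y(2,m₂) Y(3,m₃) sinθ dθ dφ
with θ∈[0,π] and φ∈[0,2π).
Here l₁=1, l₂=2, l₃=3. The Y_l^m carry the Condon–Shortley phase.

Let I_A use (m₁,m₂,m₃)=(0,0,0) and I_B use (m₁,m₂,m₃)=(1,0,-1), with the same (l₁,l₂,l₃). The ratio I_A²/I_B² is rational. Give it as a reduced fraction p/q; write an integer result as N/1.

l's match ⇒ only the (l;m) 3-j factors differ between A and B.
A: triangle coeff Δ(1,2,3) = 1/105; Σ_t [0,0]: t=0:+1/4 = 1/4; (3j)²=3/35 [(1 2 3; 0 0 0)], sign=-1
B: triangle coeff Δ(1,2,3) = 1/105; Σ_t [0,0]: t=0:+1/8 = 1/8; (3j)²=2/35 [(1 2 3; 1 0 -1)], sign=+1
I_A²/I_B² = (3/35)/(2/35) = 3/2

3/2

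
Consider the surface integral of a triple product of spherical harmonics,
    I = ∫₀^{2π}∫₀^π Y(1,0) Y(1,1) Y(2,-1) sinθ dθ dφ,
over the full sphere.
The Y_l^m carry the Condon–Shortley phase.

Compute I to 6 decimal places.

-0.218510

Checks pass: Σm=0; 4 even; l₃=2∈[0,2].
(2·1+1)(2·1+1)(2·2+1) = 45
Δ: 0! 2! 2! / 5! → 1/30
sum: t=0:+1/1 = 1/1
3j²(1 1 2; 0 0 0) = Δ·Π!·Σ² = 2/15  (sign +1)
sum: t=0:+1/2 = 1/2
3j²(1 1 2; 0 1 -1) = Δ·Π!·Σ² = 1/10  (sign -1)
combine: 4πI² = 45·2/15·1/10 = 3/5
take √, sign -1: I = -0.21850969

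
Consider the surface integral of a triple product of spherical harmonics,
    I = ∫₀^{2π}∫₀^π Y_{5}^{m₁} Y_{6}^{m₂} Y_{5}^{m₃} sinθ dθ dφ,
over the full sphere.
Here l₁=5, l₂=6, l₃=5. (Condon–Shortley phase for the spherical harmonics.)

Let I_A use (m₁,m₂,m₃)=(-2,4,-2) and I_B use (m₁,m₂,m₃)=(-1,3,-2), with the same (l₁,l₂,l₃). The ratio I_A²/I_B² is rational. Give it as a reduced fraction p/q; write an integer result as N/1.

56/15

l's match ⇒ only the (l;m) 3-j factors differ between A and B.
A: triangle coeff Δ(5,6,5) = 1/28588560; Σ_t [4,6]: t=4:+1/207360 t=5:−1/57600 t=6:+1/207360 = -1/129600; (3j)²=168/12155 [(5 6 5; -2 4 -2)], sign=+1
B: triangle coeff Δ(5,6,5) = 1/28588560; Σ_t [3,6]: t=3:−1/155520 t=4:+1/23040 t=5:−1/34560 t=6:+1/622080 = 1/103680; (3j)²=9/2431 [(5 6 5; -1 3 -2)], sign=-1
I_A²/I_B² = (168/12155)/(9/2431) = 56/15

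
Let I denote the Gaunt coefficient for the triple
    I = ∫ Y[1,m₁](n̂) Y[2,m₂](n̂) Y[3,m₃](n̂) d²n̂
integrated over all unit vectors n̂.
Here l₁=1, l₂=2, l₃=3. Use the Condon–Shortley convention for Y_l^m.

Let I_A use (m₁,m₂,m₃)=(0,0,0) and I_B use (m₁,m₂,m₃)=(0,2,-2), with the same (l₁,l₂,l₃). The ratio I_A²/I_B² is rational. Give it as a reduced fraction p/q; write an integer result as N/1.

Shared (l₁,l₂,l₃)=(1,2,3): N and (l;000)² cancel in I_A²/I_B².
A: Δ = 0!·2!·4!/7! = 1/105; Racah Σ t=0..0: t=0:+1/4 = 1/4; ⇒ 3j(1 2 3; 0 0 0)² = 3/35, sgn -1
B: Δ = 0!·2!·4!/7! = 1/105; Racah Σ t=0..0: t=0:+1/24 = 1/24; ⇒ 3j(1 2 3; 0 2 -2)² = 1/21, sgn -1
I_A²/I_B² = (3/35)/(1/21) = 9/5

9/5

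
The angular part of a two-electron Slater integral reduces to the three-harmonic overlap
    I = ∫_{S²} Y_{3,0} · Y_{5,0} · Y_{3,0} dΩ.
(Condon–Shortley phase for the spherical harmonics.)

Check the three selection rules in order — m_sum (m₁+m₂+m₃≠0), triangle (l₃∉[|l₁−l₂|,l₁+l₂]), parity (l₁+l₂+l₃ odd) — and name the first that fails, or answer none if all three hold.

azimuthal sum: 0 + 0 + 0 = 0  ✓
2 ≤ 3 ≤ 8 (triangle on l)  ✓
L = 3 + 5 + 3 = 11 (odd)  ✗

parity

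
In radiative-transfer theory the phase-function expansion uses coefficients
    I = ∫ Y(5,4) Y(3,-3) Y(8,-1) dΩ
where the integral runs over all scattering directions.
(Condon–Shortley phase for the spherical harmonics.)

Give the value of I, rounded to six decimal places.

Checks pass: Σm=0; 16 even; l₃=8∈[2,8].
(2·5+1)(2·3+1)(2·8+1) = 1309
Δ: 0! 10! 6! / 17! → 1/136136
sum: t=0:+1/518400 = 1/518400
3j²(5 3 8; 0 0 0) = Δ·Π!·Σ² = 56/2431  (sign +1)
sum: t=0:+1/261273600 = 1/261273600
3j²(5 3 8; 4 -3 -1) = Δ·Π!·Σ² = 1/19448  (sign -1)
combine: 4πI² = 1309·56/2431·1/19448 = 49/31603
take √, sign -1: I = -0.01110782

-0.011108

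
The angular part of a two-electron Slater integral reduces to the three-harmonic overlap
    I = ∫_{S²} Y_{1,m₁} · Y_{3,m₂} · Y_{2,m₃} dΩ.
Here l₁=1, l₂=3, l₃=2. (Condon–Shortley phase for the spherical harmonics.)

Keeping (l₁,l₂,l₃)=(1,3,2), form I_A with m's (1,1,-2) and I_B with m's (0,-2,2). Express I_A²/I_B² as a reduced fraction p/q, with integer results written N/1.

1/5

l's match ⇒ only the (l;m) 3-j factors differ between A and B.
A: triangle coeff Δ(1,3,2) = 1/105; Σ_t [0,0]: t=0:+1/48 = 1/48; (3j)²=1/105 [(1 3 2; 1 1 -2)], sign=+1
B: triangle coeff Δ(1,3,2) = 1/105; Σ_t [1,1]: t=1:−1/24 = -1/24; (3j)²=1/21 [(1 3 2; 0 -2 2)], sign=-1
I_A²/I_B² = (1/105)/(1/21) = 1/5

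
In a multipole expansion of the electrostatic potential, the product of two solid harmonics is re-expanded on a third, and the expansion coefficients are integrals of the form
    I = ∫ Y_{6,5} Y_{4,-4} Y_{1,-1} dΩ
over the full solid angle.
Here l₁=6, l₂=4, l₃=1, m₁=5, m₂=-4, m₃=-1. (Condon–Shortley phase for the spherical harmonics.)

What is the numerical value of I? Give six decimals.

0.000000

l₃=1 ∉ [2,10] — triangle fails ⇒ I = 0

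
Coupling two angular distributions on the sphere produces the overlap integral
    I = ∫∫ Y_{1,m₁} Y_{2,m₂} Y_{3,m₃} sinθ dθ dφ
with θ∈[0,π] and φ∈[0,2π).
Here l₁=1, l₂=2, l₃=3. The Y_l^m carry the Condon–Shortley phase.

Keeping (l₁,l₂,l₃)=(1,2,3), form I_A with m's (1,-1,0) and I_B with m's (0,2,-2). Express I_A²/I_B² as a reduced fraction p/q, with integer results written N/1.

Same 1,2,3: normalisation and zero-m 3j drop out of the ratio.
A: Δ: 0! 2! 4! / 7! → 1/105; sum: t=0:+1/12 = 1/12; 3j²(1 2 3; 1 -1 0) = Δ·Π!·Σ² = 1/35  (sign -1)
B: Δ: 0! 2! 4! / 7! → 1/105; sum: t=0:+1/24 = 1/24; 3j²(1 2 3; 0 2 -2) = Δ·Π!·Σ² = 1/21  (sign -1)
I_A²/I_B² = (1/35)/(1/21) = 3/5

3/5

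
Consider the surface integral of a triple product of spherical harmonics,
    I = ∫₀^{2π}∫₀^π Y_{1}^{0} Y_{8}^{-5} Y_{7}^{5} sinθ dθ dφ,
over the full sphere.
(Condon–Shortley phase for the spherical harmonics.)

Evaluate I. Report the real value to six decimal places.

-0.191081

Checks pass: Σm=0; 16 even; l₃=7∈[7,9].
(2·1+1)(2·8+1)(2·7+1) = 765
Δ: 2! 0! 14! / 17! → 1/2040
sum: t=1:−1/25401600 = -1/25401600
3j²(1 8 7; 0 0 0) = Δ·Π!·Σ² = 8/255  (sign +1)
sum: t=1:−1/958003200 = -1/958003200
3j²(1 8 7; 0 -5 5) = Δ·Π!·Σ² = 13/680  (sign -1)
combine: 4πI² = 765·8/255·13/680 = 39/85
take √, sign -1: I = -0.19108118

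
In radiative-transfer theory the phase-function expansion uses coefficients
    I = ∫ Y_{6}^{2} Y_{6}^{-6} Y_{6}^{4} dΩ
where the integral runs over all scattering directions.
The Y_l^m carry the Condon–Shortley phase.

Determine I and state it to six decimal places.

Checks pass: Σm=0; 18 even; l₃=6∈[0,12].
(2·6+1)(2·6+1)(2·6+1) = 2197
Δ: 6! 6! 6! / 19! → 1/325909584
sum: t=0:+1/373248000 t=1:−1/1728000 t=2:+1/110592 t=3:−1/46656 t=4:+1/110592 t=5:−1/1728000 t=6:+1/373248000 = -7/1555200
3j²(6 6 6; 0 0 0) = Δ·Π!·Σ² = 400/46189  (sign -1)
sum: t=0:+1/24883200 = 1/24883200
3j²(6 6 6; 2 -6 4) = Δ·Π!·Σ² = 70/4199  (sign +1)
combine: 4πI² = 2197·400/46189·70/4199 = 364000/1147619
take √, sign -1: I = -0.15887183

-0.158872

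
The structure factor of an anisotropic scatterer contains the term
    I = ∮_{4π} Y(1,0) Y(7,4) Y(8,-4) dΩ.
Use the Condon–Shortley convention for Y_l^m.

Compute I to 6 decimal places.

Checks pass: Σm=0; 16 even; l₃=8∈[6,8].
(2·1+1)(2·7+1)(2·8+1) = 765
Δ: 0! 2! 14! / 17! → 1/2040
sum: t=0:+1/25401600 = 1/25401600
3j²(1 7 8; 0 0 0) = Δ·Π!·Σ² = 8/255  (sign +1)
sum: t=0:+1/239500800 = 1/239500800
3j²(1 7 8; 0 4 -4) = Δ·Π!·Σ² = 2/85  (sign +1)
combine: 4πI² = 765·8/255·2/85 = 48/85
take √, sign +1: I = 0.21198553

0.211986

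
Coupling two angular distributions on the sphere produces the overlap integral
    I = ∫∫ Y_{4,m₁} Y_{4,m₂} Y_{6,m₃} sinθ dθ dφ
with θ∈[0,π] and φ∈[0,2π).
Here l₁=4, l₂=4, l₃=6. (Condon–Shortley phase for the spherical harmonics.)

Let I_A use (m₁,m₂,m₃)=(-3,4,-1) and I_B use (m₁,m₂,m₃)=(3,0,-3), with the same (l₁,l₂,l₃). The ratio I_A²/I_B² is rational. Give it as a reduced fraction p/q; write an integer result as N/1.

l's match ⇒ only the (l;m) 3-j factors differ between A and B.
A: triangle coeff Δ(4,4,6) = 1/1261260; Σ_t [2,2]: t=2:+1/172800 = 1/172800; (3j)²=7/2145 [(4 4 6; -3 4 -1)], sign=-1
B: triangle coeff Δ(4,4,6) = 1/1261260; Σ_t [0,1]: t=0:+1/11520 t=1:−1/25920 = 1/20736; (3j)²=5/429 [(4 4 6; 3 0 -3)], sign=-1
I_A²/I_B² = (7/2145)/(5/429) = 7/25

7/25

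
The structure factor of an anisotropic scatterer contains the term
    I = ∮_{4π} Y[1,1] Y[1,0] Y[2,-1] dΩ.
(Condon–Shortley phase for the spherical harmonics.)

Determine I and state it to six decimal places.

Rules hold: Σm=0, L=4 even, 0≤2≤2.
N = 3·3·5 = 45
Δ = 0!·2!·2!/5! = 1/30
Racah Σ t=0..0: t=0:+1/1 = 1/1
⇒ 3j(1 1 2; 0 0 0)² = 2/15, sgn +1
Racah Σ t=0..0: t=0:+1/2 = 1/2
⇒ 3j(1 1 2; 1 0 -1)² = 1/10, sgn -1
4πI² = N·(3j₀)²·(3jₘ)² = 3/5
I = -1·√(0.6/4π) = -0.21850969

-0.218510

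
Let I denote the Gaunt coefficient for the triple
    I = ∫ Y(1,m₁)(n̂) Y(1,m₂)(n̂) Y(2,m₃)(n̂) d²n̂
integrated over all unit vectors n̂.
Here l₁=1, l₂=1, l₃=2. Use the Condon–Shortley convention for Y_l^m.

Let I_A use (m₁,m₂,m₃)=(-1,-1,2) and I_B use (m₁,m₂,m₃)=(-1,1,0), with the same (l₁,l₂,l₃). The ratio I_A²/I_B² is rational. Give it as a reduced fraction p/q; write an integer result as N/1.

l's match ⇒ only the (l;m) 3-j factors differ between A and B.
A: triangle coeff Δ(1,1,2) = 1/30; Σ_t [0,0]: t=0:+1/4 = 1/4; (3j)²=1/5 [(1 1 2; -1 -1 2)], sign=+1
B: triangle coeff Δ(1,1,2) = 1/30; Σ_t [0,0]: t=0:+1/4 = 1/4; (3j)²=1/30 [(1 1 2; -1 1 0)], sign=+1
I_A²/I_B² = (1/5)/(1/30) = 6/1

6/1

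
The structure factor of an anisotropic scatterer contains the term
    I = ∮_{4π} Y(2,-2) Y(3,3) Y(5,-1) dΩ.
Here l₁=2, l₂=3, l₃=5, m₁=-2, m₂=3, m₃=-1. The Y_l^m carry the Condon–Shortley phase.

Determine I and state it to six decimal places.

-0.023961

m-sum 0 ✓  L=10 even ✓  1≤5≤5 ✓
Π(2lᵢ+1) = 5×7×11 = 385
triangle coeff Δ(2,3,5) = 1/2310
Σ_t [0,0]: t=0:+1/144 = 1/144
(3j)²=10/231 [(2 3 5; 0 0 0)], sign=-1
Σ_t [0,0]: t=0:+1/17280 = 1/17280
(3j)²=1/2310 [(2 3 5; -2 3 -1)], sign=+1
⇒ 4πI² = 5/693
I = (-1)√(5/693/(4π)) = -0.02396147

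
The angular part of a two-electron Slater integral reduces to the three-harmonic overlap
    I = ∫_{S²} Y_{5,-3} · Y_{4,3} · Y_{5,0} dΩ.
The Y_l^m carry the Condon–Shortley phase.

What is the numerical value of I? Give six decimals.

0.130198

Rules hold: Σm=0, L=14 even, 1≤5≤9.
N = 11·9·11 = 1089
Δ = 4!·6!·4!/15! = 1/3153150
Racah Σ t=0..4: t=0:+1/69120 t=1:−1/1728 t=2:+1/576 t=3:−1/1728 t=4:+1/69120 = 7/11520
⇒ 3j(5 4 5; 0 0 0)² = 2/143, sgn -1
Racah Σ t=3..4: t=3:−1/17280 t=4:+1/6912 = 1/11520
⇒ 3j(5 4 5; -3 3 0)² = 2/143, sgn -1
4πI² = N·(3j₀)²·(3jₘ)² = 36/169
I = +1·√(0.213018/4π) = 0.13019760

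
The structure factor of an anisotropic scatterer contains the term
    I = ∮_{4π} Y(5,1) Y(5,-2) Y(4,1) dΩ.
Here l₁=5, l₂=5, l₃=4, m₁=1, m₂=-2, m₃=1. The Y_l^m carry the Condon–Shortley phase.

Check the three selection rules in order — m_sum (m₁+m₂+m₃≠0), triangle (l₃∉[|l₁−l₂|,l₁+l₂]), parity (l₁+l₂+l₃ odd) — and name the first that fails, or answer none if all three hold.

none

m₁+m₂+m₃ = 1 − 2 + 1 = 0  ✓
triangle: |5−5|=0 ≤ l₃=4 ≤ 5+5=10  ✓
parity: l₁+l₂+l₃ = 14 is even  ✓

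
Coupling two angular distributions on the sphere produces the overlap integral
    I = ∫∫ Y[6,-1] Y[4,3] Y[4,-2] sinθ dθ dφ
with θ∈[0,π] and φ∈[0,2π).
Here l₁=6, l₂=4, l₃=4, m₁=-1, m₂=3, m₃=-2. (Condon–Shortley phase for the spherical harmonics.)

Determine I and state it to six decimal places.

Checks pass: Σm=0; 14 even; l₃=4∈[2,10].
(2·6+1)(2·4+1)(2·4+1) = 1053
Δ: 6! 6! 2! / 15! → 1/1261260
sum: t=2:+1/4608 t=3:−1/1296 t=4:+1/4608 = -7/20736
3j²(6 4 4; 0 0 0) = Δ·Π!·Σ² = 20/1287  (sign -1)
sum: t=5:−1/11520 t=6:+1/86400 = -13/172800
3j²(6 4 4; -1 3 -2) = Δ·Π!·Σ² = 13/660  (sign -1)
combine: 4πI² = 1053·20/1287·13/660 = 39/121
take √, sign +1: I = 0.16015286

0.160153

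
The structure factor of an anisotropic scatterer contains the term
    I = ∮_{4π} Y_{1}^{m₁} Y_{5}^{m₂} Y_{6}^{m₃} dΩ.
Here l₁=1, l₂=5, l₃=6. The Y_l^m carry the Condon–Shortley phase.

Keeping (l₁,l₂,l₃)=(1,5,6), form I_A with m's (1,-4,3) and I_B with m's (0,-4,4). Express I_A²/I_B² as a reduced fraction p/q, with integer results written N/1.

l's match ⇒ only the (l;m) 3-j factors differ between A and B.
A: triangle coeff Δ(1,5,6) = 1/858; Σ_t [0,0]: t=0:+1/725760 = 1/725760; (3j)²=1/286 [(1 5 6; 1 -4 3)], sign=-1
B: triangle coeff Δ(1,5,6) = 1/858; Σ_t [0,0]: t=0:+1/362880 = 1/362880; (3j)²=10/429 [(1 5 6; 0 -4 4)], sign=+1
I_A²/I_B² = (1/286)/(10/429) = 3/20

3/20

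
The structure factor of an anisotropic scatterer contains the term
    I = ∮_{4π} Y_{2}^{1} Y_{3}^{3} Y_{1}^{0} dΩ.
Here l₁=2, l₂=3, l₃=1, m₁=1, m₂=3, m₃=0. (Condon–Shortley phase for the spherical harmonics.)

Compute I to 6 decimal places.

0.000000

1 + 3 + 0 = 4 ≠ 0: azimuthal integral kills it; I = 0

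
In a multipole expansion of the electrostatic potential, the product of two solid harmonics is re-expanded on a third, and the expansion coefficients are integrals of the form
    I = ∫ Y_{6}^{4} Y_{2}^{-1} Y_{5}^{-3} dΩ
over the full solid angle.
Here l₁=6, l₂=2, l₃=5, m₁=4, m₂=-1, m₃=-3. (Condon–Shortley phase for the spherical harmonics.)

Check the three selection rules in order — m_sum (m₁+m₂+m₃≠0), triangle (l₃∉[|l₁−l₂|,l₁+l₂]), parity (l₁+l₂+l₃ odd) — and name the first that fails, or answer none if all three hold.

parity

Σmᵢ = 0  ✓
l₃∈[|l₁−l₂|,l₁+l₂]=[4,8], have l₃=5  ✓
Σlᵢ = 13 ⇒ odd  ✗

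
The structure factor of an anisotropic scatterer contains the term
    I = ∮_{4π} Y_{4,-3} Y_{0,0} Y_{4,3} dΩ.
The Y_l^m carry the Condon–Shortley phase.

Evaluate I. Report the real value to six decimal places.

-0.282095

Rules hold: Σm=0, L=8 even, 4≤4≤4.
N = 9·1·9 = 81
Δ = 0!·8!·0!/9! = 1/9
Racah Σ t=0..0: t=0:+1/576 = 1/576
⇒ 3j(4 0 4; 0 0 0)² = 1/9, sgn +1
Racah Σ t=0..0: t=0:+1/5040 = 1/5040
⇒ 3j(4 0 4; -3 0 3)² = 1/9, sgn -1
4πI² = N·(3j₀)²·(3jₘ)² = 1/1
I = -1·√(1/4π) = -0.28209479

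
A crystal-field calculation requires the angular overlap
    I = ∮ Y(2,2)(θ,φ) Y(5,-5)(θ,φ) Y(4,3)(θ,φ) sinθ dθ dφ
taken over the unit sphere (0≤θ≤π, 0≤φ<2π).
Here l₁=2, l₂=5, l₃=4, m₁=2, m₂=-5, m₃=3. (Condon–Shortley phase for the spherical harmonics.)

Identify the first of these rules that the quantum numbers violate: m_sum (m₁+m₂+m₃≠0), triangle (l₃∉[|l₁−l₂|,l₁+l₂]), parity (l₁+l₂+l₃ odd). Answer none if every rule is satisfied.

azimuthal sum: 2 − 5 + 3 = 0  ✓
3 ≤ 4 ≤ 7 (triangle on l)  ✓
L = 2 + 5 + 4 = 11 (odd)  ✗

parity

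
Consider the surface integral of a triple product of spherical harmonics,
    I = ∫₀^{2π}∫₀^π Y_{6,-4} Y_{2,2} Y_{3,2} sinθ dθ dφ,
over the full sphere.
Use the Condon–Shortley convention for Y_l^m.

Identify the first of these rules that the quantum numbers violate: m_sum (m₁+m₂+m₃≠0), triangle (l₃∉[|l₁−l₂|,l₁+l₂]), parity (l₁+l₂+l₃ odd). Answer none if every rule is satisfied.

triangle

azimuthal sum: -4 + 2 + 2 = 0  ✓
4 ≤ 3 ≤ 8 (triangle on l)  ✗
L = 6 + 2 + 3 = 11 (odd)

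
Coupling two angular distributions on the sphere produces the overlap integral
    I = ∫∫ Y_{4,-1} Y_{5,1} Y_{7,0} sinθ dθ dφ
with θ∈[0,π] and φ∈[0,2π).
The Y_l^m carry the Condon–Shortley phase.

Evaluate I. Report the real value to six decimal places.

Rules hold: Σm=0, L=16 even, 1≤7≤9.
N = 9·11·15 = 1485
Δ = 2!·6!·8!/17! = 1/6126120
Racah Σ t=0..2: t=0:+1/69120 t=1:−1/20736 t=2:+1/69120 = -1/51840
⇒ 3j(4 5 7; 0 0 0)² = 280/21879, sgn +1
Racah Σ t=0..2: t=0:+1/345600 t=1:−1/34560 t=2:+1/41472 = -1/518400
⇒ 3j(4 5 7; -1 1 0)² = 7/36465, sgn +1
4πI² = N·(3j₀)²·(3jₘ)² = 1960/537251
I = +1·√(0.0036482/4π) = 0.01703862

0.017039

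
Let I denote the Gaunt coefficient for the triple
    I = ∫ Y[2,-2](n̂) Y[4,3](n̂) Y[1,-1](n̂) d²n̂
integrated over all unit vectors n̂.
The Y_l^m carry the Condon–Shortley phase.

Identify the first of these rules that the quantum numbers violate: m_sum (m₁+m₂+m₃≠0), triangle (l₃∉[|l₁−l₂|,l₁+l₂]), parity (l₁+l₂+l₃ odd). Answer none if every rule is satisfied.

azimuthal sum: -2 + 3 − 1 = 0  ✓
2 ≤ 1 ≤ 6 (triangle on l)  ✗
L = 2 + 4 + 1 = 7 (odd)

triangle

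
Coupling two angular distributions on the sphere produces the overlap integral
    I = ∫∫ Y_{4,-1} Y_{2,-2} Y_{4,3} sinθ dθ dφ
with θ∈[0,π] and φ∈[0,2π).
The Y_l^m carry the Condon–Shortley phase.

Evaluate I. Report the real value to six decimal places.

0.159270

Rules hold: Σm=0, L=10 even, 2≤4≤6.
N = 9·5·9 = 405
Δ = 2!·6!·2!/11! = 1/13860
Racah Σ t=0..2: t=0:+1/192 t=1:−1/36 t=2:+1/192 = -5/288
⇒ 3j(4 2 4; 0 0 0)² = 20/693, sgn -1
Racah Σ t=0..0: t=0:+1/480 = 1/480
⇒ 3j(4 2 4; -1 -2 3)² = 3/110, sgn -1
4πI² = N·(3j₀)²·(3jₘ)² = 270/847
I = +1·√(0.318772/4π) = 0.15927046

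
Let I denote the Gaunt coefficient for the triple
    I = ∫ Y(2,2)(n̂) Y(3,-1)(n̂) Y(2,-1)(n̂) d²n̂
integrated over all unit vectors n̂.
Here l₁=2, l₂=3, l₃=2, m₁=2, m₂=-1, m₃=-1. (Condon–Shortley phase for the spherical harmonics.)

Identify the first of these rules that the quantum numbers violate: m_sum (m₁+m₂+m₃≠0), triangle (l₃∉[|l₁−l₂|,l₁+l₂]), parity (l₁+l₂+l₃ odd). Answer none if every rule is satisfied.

m₁+m₂+m₃ = 2 − 1 − 1 = 0  ✓
triangle: |2−3|=1 ≤ l₃=2 ≤ 2+3=5  ✓
parity: l₁+l₂+l₃ = 7 is odd  ✗

parity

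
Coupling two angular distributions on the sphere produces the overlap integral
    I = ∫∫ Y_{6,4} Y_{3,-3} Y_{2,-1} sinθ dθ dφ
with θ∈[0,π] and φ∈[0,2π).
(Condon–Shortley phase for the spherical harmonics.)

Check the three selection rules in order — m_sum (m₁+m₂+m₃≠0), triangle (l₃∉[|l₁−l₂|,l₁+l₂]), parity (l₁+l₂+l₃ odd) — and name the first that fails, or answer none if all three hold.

triangle

azimuthal sum: 4 − 3 − 1 = 0  ✓
3 ≤ 2 ≤ 9 (triangle on l)  ✗
L = 6 + 3 + 2 = 11 (odd)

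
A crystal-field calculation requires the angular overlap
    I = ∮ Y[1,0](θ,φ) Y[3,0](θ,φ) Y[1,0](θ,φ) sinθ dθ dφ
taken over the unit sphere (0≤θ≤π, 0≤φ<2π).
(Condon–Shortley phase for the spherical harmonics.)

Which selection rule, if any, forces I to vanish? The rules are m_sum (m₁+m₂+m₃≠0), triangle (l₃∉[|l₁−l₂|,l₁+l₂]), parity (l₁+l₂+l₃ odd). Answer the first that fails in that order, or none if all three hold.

m₁+m₂+m₃ = 0 + 0 + 0 = 0  ✓
triangle: |1−3|=2 ≤ l₃=1 ≤ 1+3=4  ✗
parity: l₁+l₂+l₃ = 5 is odd

triangle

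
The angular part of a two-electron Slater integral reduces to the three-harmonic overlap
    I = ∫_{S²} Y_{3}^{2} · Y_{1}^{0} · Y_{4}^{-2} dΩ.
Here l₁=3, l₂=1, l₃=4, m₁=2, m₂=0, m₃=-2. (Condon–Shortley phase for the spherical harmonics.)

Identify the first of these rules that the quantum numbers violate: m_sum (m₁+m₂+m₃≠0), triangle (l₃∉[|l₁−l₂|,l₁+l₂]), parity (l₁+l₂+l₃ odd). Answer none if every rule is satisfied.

Σmᵢ = 0  ✓
l₃∈[|l₁−l₂|,l₁+l₂]=[2,4], have l₃=4  ✓
Σlᵢ = 8 ⇒ even  ✓

none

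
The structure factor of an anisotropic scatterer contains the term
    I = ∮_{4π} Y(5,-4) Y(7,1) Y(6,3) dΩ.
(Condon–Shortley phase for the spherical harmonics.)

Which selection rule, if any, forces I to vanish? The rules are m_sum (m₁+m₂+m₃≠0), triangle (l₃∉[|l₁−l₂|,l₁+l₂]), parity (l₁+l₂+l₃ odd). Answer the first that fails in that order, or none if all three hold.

none

azimuthal sum: -4 + 1 + 3 = 0  ✓
2 ≤ 6 ≤ 12 (triangle on l)  ✓
L = 5 + 7 + 6 = 18 (even)  ✓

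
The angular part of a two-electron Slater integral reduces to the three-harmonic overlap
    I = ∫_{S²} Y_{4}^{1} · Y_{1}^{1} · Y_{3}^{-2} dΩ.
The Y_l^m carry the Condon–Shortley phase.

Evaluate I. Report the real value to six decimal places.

Checks pass: Σm=0; 8 even; l₃=3∈[3,5].
(2·4+1)(2·1+1)(2·3+1) = 189
Δ: 2! 6! 0! / 9! → 1/252
sum: t=1:−1/36 = -1/36
3j²(4 1 3; 0 0 0) = Δ·Π!·Σ² = 4/63  (sign +1)
sum: t=2:+1/240 = 1/240
3j²(4 1 3; 1 1 -2) = Δ·Π!·Σ² = 1/84  (sign -1)
combine: 4πI² = 189·4/63·1/84 = 1/7
take √, sign -1: I = -0.10662181

-0.106622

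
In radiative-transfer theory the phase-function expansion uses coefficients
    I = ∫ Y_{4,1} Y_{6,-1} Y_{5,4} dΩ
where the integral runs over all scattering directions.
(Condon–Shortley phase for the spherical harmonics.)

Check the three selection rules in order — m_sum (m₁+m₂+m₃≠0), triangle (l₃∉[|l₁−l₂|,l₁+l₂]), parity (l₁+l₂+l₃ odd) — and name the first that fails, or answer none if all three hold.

m_sum

azimuthal sum: 1 − 1 + 4 = 4  ✗
2 ≤ 5 ≤ 10 (triangle on l)
L = 4 + 6 + 5 = 15 (odd)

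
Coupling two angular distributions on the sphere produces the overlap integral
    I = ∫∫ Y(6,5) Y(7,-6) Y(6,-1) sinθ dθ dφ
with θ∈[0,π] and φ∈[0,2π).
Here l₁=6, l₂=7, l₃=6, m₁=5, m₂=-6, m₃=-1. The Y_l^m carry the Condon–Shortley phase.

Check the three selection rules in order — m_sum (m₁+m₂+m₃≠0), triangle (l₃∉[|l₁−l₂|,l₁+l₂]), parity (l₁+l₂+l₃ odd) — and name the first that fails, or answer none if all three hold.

azimuthal sum: 5 − 6 − 1 = -2  ✗
1 ≤ 6 ≤ 13 (triangle on l)
L = 6 + 7 + 6 = 19 (odd)

m_sum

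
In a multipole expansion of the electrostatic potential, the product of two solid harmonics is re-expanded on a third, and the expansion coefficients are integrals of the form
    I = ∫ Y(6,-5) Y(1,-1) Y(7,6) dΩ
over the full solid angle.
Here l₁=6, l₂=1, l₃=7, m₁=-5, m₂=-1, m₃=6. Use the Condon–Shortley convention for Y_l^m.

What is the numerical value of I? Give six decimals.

0.309019

m-sum 0 ✓  L=14 even ✓  5≤7≤7 ✓
Π(2lᵢ+1) = 13×3×15 = 585
triangle coeff Δ(6,1,7) = 1/1365
Σ_t [0,0]: t=0:+1/518400 = 1/518400
(3j)²=7/195 [(6 1 7; 0 0 0)], sign=-1
Σ_t [0,0]: t=0:+1/79833600 = 1/79833600
(3j)²=2/35 [(6 1 7; -5 -1 6)], sign=-1
⇒ 4πI² = 6/5
I = (+1)√(6/5/(4π)) = 0.30901936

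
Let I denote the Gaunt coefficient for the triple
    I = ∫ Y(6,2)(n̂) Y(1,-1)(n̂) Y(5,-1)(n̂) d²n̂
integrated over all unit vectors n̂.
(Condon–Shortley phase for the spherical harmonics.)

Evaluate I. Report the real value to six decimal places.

Rules hold: Σm=0, L=12 even, 5≤5≤7.
N = 13·3·11 = 429
Δ = 2!·10!·0!/13! = 1/858
Racah Σ t=1..1: t=1:−1/14400 = -1/14400
⇒ 3j(6 1 5; 0 0 0)² = 6/143, sgn +1
Racah Σ t=0..0: t=0:+1/34560 = 1/34560
⇒ 3j(6 1 5; 2 -1 -1)² = 14/429, sgn +1
4πI² = N·(3j₀)²·(3jₘ)² = 84/143
I = +1·√(0.587413/4π) = 0.21620548

0.216205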